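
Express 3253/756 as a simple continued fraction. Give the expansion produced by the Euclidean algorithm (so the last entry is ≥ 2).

[4; 3, 3, 3, 7, 3]

3253 = 4×756 + 229
756 = 3×229 + 69
229 = 3×69 + 22
69 = 3×22 + 3
22 = 7×3 + 1
3 = 3×1 + 0  (stop)
So 3253/756 = [4; 3, 3, 3, 7, 3].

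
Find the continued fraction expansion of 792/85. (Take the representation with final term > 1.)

792 = 9×85 + 27
85 = 3×27 + 4
27 = 6×4 + 3
4 = 1×3 + 1
3 = 3×1 + 0  (stop)
So 792/85 = [9; 3, 6, 1, 3].

[9; 3, 6, 1, 3]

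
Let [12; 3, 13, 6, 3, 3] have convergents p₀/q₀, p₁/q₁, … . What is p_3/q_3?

2995/243

Using pₖ = aₖpₖ₋₁ + pₖ₋₂, qₖ = aₖqₖ₋₁ + qₖ₋₂ (with p₋₁=1, p₋₂=0, q₋₁=0, q₋₂=1):
  k=0: a=12, p=12, q=1
  k=1: a=3, p=37, q=3
  k=2: a=13, p=493, q=40
  k=3: a=6, p=2995, q=243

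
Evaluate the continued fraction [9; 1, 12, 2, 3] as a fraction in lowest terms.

933/94

Fold from the inside: start with 3/1.
  2 + 1/3 = 7/3
  12 + 3/7 = 87/7
  1 + 7/87 = 94/87
  9 + 87/94 = 933/94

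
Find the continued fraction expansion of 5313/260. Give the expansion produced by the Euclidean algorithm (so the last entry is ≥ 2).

[20; 2, 3, 3, 11]

5313 = 20×260 + 113
260 = 2×113 + 34
113 = 3×34 + 11
34 = 3×11 + 1
11 = 11×1 + 0  (stop)
So 5313/260 = [20; 2, 3, 3, 11].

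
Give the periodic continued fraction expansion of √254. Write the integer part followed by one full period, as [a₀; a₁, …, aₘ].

[15; 1, 14, 1, 30]

a₀ = ⌊√254⌋ = 15.
With m₀=0, d₀=1 and mₖ₊₁ = dₖaₖ − mₖ, dₖ₊₁ = (n − mₖ₊₁²)/dₖ, aₖ₊₁ = ⌊(a₀+mₖ₊₁)/dₖ₊₁⌋:
  k=1: m=15, d=29, a=1
  k=2: m=14, d=2, a=14
  k=3: m=14, d=29, a=1
  k=4: m=15, d=1, a=30
d=1 and a=2a₀=30 at k=4, so the next step gives (m, d) = (15, 29) again — its k=1 value — and the period has length 4.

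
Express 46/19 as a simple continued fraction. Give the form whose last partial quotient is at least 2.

46 = 2×19 + 8
19 = 2×8 + 3
8 = 2×3 + 2
3 = 1×2 + 1
2 = 2×1 + 0  (stop)
So 46/19 = [2; 2, 2, 1, 2].

[2; 2, 2, 1, 2]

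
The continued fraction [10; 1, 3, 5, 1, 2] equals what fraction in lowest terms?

764/71

Fold from the inside: start with 2/1.
  1 + 1/2 = 3/2
  5 + 2/3 = 17/3
  3 + 3/17 = 54/17
  1 + 17/54 = 71/54
  10 + 54/71 = 764/71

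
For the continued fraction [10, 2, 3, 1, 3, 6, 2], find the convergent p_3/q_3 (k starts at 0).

94/9

Using pₖ = aₖpₖ₋₁ + pₖ₋₂, qₖ = aₖqₖ₋₁ + qₖ₋₂ (with p₋₁=1, p₋₂=0, q₋₁=0, q₋₂=1):
  k=0: a=10, p=10, q=1
  k=1: a=2, p=21, q=2
  k=2: a=3, p=73, q=7
  k=3: a=1, p=94, q=9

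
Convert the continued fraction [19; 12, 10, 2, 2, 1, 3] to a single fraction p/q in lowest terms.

Using pₖ = aₖpₖ₋₁ + pₖ₋₂ and qₖ = aₖqₖ₋₁ + qₖ₋₂:
  k=0: a=19, p=19, q=1
  k=1: a=12, p=229, q=12
  k=2: a=10, p=2309, q=121
  k=3: a=2, p=4847, q=254
  k=4: a=2, p=12003, q=629
  k=5: a=1, p=16850, q=883
  k=6: a=3, p=62553, q=3278

62553/3278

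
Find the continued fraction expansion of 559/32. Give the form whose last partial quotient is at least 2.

559 = 17*32 + 15
32 = 2*15 + 2
15 = 7*2 + 1
2 = 2*1 + 0  (stop)
So 559/32 = [17; 2, 7, 2].

[17; 2, 7, 2]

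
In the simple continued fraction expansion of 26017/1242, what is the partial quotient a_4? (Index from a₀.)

26017 = 20·1242 + 1177   →  a_0 = 20
1242 = 1·1177 + 65   →  a_1 = 1
1177 = 18·65 + 7   →  a_2 = 18
65 = 9·7 + 2   →  a_3 = 9
7 = 3·2 + 1   →  a_4 = 3

3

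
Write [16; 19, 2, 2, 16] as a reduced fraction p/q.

25538/1591

Fold from the inside: start with 16/1.
  2 + 1/16 = 33/16
  2 + 16/33 = 82/33
  19 + 33/82 = 1591/82
  16 + 82/1591 = 25538/1591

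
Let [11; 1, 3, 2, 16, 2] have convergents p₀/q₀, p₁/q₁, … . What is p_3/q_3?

106/9

Using pₖ = aₖpₖ₋₁ + pₖ₋₂, qₖ = aₖqₖ₋₁ + qₖ₋₂ (with p₋₁=1, p₋₂=0, q₋₁=0, q₋₂=1):
  k=0: a=11, p=11, q=1
  k=1: a=1, p=12, q=1
  k=2: a=3, p=47, q=4
  k=3: a=2, p=106, q=9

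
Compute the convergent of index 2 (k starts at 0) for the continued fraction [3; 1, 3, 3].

Using pₖ = aₖpₖ₋₁ + pₖ₋₂, qₖ = aₖqₖ₋₁ + qₖ₋₂ (with p₋₁=1, p₋₂=0, q₋₁=0, q₋₂=1):
  k=0: a=3, p=3, q=1
  k=1: a=1, p=4, q=1
  k=2: a=3, p=15, q=4

15/4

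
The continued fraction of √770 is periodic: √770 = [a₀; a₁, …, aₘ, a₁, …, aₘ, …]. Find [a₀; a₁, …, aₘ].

a₀ = ⌊√770⌋ = 27.
With m₀=0, d₀=1 and mₖ₊₁ = dₖaₖ − mₖ, dₖ₊₁ = (n − mₖ₊₁²)/dₖ, aₖ₊₁ = ⌊(a₀+mₖ₊₁)/dₖ₊₁⌋:
  k=1: m=27, d=41, a=1
  k=2: m=14, d=14, a=2
  k=3: m=14, d=41, a=1
  k=4: m=27, d=1, a=54
d=1 and a=2a₀=54 at k=4, so the next step gives (m, d) = (27, 41) again — its k=1 value — and the period has length 4.

[27; 1, 2, 1, 54]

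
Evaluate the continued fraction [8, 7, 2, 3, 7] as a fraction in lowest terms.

3083/379

Fold from the inside: start with 7/1.
  3 + 1/7 = 22/7
  2 + 7/22 = 51/22
  7 + 22/51 = 379/51
  8 + 51/379 = 3083/379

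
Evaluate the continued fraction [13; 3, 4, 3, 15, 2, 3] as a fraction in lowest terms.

Fold from the inside: start with 3/1.
  2 + 1/3 = 7/3
  15 + 3/7 = 108/7
  3 + 7/108 = 331/108
  4 + 108/331 = 1432/331
  3 + 331/1432 = 4627/1432
  13 + 1432/4627 = 61583/4627

61583/4627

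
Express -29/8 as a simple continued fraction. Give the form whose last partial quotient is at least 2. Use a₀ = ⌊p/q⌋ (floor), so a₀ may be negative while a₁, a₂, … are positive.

-29 = -4×8 + 3
8 = 2×3 + 2
3 = 1×2 + 1
2 = 2×1 + 0  (stop)
So -29/8 = [-4; 2, 1, 2].

[-4; 2, 1, 2]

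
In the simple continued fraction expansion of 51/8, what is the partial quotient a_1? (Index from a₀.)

2

51 = 6·8 + 3   →  a_0 = 6
8 = 2·3 + 2   →  a_1 = 2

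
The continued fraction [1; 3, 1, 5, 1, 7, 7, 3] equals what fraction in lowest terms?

Using pₖ = aₖpₖ₋₁ + pₖ₋₂ and qₖ = aₖqₖ₋₁ + qₖ₋₂:
  k=0: a=1, p=1, q=1
  k=1: a=3, p=4, q=3
  k=2: a=1, p=5, q=4
  k=3: a=5, p=29, q=23
  k=4: a=1, p=34, q=27
  k=5: a=7, p=267, q=212
  k=6: a=7, p=1903, q=1511
  k=7: a=3, p=5976, q=4745

5976/4745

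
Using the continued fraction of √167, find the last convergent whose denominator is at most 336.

4187/324

√167 = [12; 1, 11, 1, 24, …] (period length 4).
Convergents:
  p_0/q_0 = 12/1
  p_1/q_1 = 13/1
  p_2/q_2 = 155/12
  p_3/q_3 = 168/13
  p_4/q_4 = 4187/324
  p_5/q_5 = 4355/337
q_4 = 324 ≤ 336 < 337 = q_5, so the answer is 4187/324.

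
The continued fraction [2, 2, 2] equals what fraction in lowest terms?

Using pₖ = aₖpₖ₋₁ + pₖ₋₂ and qₖ = aₖqₖ₋₁ + qₖ₋₂:
  k=0: a=2, p=2, q=1
  k=1: a=2, p=5, q=2
  k=2: a=2, p=12, q=5

12/5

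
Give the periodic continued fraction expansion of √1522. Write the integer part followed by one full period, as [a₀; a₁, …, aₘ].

[39; 78]

a₀ = ⌊√1522⌋ = 39.
With m₀=0, d₀=1 and mₖ₊₁ = dₖaₖ − mₖ, dₖ₊₁ = (n − mₖ₊₁²)/dₖ, aₖ₊₁ = ⌊(a₀+mₖ₊₁)/dₖ₊₁⌋:
  k=1: m=39, d=1, a=78
d=1 and a=2a₀=78 at k=1, so the next step gives (m, d) = (39, 1) again — its k=1 value — and the period has length 1.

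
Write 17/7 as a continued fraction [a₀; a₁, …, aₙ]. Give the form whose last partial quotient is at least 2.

[2; 2, 3]

17 = 2×7 + 3
7 = 2×3 + 1
3 = 3×1 + 0  (stop)
So 17/7 = [2; 2, 3].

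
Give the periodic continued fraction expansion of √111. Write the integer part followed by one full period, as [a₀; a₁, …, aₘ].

a₀ = ⌊√111⌋ = 10.
With m₀=0, d₀=1 and mₖ₊₁ = dₖaₖ − mₖ, dₖ₊₁ = (n − mₖ₊₁²)/dₖ, aₖ₊₁ = ⌊(a₀+mₖ₊₁)/dₖ₊₁⌋:
  k=1: m=10, d=11, a=1
  k=2: m=1, d=10, a=1
  k=3: m=9, d=3, a=6
  k=4: m=9, d=10, a=1
  k=5: m=1, d=11, a=1
  k=6: m=10, d=1, a=20
d=1 and a=2a₀=20 at k=6, so the next step gives (m, d) = (10, 11) again — its k=1 value — and the period has length 6.

[10; 1, 1, 6, 1, 1, 20]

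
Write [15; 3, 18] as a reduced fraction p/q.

843/55

Using pₖ = aₖpₖ₋₁ + pₖ₋₂ and qₖ = aₖqₖ₋₁ + qₖ₋₂:
  k=0: a=15, p=15, q=1
  k=1: a=3, p=46, q=3
  k=2: a=18, p=843, q=55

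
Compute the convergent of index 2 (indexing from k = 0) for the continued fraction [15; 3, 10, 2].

Using pₖ = aₖpₖ₋₁ + pₖ₋₂, qₖ = aₖqₖ₋₁ + qₖ₋₂ (with p₋₁=1, p₋₂=0, q₋₁=0, q₋₂=1):
  k=0: a=15, p=15, q=1
  k=1: a=3, p=46, q=3
  k=2: a=10, p=475, q=31

475/31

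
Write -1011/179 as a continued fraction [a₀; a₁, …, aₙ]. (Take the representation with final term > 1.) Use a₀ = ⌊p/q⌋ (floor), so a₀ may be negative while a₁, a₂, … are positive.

-1011 = -6·179 + 63
179 = 2·63 + 53
63 = 1·53 + 10
53 = 5·10 + 3
10 = 3·3 + 1
3 = 3·1 + 0  (stop)
So -1011/179 = [-6; 2, 1, 5, 3, 3].

[-6; 2, 1, 5, 3, 3]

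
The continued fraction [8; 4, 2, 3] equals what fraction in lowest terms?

Using pₖ = aₖpₖ₋₁ + pₖ₋₂ and qₖ = aₖqₖ₋₁ + qₖ₋₂:
  k=0: a=8, p=8, q=1
  k=1: a=4, p=33, q=4
  k=2: a=2, p=74, q=9
  k=3: a=3, p=255, q=31

255/31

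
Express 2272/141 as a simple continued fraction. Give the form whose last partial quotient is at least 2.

[16; 8, 1, 4, 3]

2272 = 16×141 + 16
141 = 8×16 + 13
16 = 1×13 + 3
13 = 4×3 + 1
3 = 3×1 + 0  (stop)
So 2272/141 = [16; 8, 1, 4, 3].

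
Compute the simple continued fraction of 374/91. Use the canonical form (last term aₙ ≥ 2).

374 = 4·91 + 10
91 = 9·10 + 1
10 = 10·1 + 0  (stop)
So 374/91 = [4; 9, 10].

[4; 9, 10]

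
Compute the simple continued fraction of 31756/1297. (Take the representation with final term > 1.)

31756 = 24×1297 + 628
1297 = 2×628 + 41
628 = 15×41 + 13
41 = 3×13 + 2
13 = 6×2 + 1
2 = 2×1 + 0  (stop)
So 31756/1297 = [24; 2, 15, 3, 6, 2].

[24; 2, 15, 3, 6, 2]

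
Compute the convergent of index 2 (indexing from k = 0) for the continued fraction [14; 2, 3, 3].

Using pₖ = aₖpₖ₋₁ + pₖ₋₂, qₖ = aₖqₖ₋₁ + qₖ₋₂ (with p₋₁=1, p₋₂=0, q₋₁=0, q₋₂=1):
  k=0: a=14, p=14, q=1
  k=1: a=2, p=29, q=2
  k=2: a=3, p=101, q=7

101/7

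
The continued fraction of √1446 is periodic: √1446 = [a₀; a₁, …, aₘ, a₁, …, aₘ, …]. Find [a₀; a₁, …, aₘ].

[38; 38, 76]

a₀ = ⌊√1446⌋ = 38.
With m₀=0, d₀=1 and mₖ₊₁ = dₖaₖ − mₖ, dₖ₊₁ = (n − mₖ₊₁²)/dₖ, aₖ₊₁ = ⌊(a₀+mₖ₊₁)/dₖ₊₁⌋:
  k=1: m=38, d=2, a=38
  k=2: m=38, d=1, a=76
d=1 and a=2a₀=76 at k=2, so the next step gives (m, d) = (38, 2) again — its k=1 value — and the period has length 2.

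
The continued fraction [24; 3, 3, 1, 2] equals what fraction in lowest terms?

875/36

Using pₖ = aₖpₖ₋₁ + pₖ₋₂ and qₖ = aₖqₖ₋₁ + qₖ₋₂:
  k=0: a=24, p=24, q=1
  k=1: a=3, p=73, q=3
  k=2: a=3, p=243, q=10
  k=3: a=1, p=316, q=13
  k=4: a=2, p=875, q=36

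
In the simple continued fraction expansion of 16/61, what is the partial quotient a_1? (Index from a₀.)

3

16 = 0·61 + 16   →  a_0 = 0
61 = 3·16 + 13   →  a_1 = 3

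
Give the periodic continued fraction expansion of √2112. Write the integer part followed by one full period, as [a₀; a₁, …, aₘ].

[45; 1, 21, 1, 90]

a₀ = ⌊√2112⌋ = 45.
With m₀=0, d₀=1 and mₖ₊₁ = dₖaₖ − mₖ, dₖ₊₁ = (n − mₖ₊₁²)/dₖ, aₖ₊₁ = ⌊(a₀+mₖ₊₁)/dₖ₊₁⌋:
  k=1: m=45, d=87, a=1
  k=2: m=42, d=4, a=21
  k=3: m=42, d=87, a=1
  k=4: m=45, d=1, a=90
d=1 and a=2a₀=90 at k=4, so the next step gives (m, d) = (45, 87) again — its k=1 value — and the period has length 4.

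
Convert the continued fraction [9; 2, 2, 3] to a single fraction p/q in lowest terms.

Using pₖ = aₖpₖ₋₁ + pₖ₋₂ and qₖ = aₖqₖ₋₁ + qₖ₋₂:
  k=0: a=9, p=9, q=1
  k=1: a=2, p=19, q=2
  k=2: a=2, p=47, q=5
  k=3: a=3, p=160, q=17

160/17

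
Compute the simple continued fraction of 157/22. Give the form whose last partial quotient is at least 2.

[7; 7, 3]

157 = 7×22 + 3
22 = 7×3 + 1
3 = 3×1 + 0  (stop)
So 157/22 = [7; 7, 3].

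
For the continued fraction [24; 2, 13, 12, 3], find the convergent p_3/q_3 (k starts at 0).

7981/326

Using pₖ = aₖpₖ₋₁ + pₖ₋₂, qₖ = aₖqₖ₋₁ + qₖ₋₂ (with p₋₁=1, p₋₂=0, q₋₁=0, q₋₂=1):
  k=0: a=24, p=24, q=1
  k=1: a=2, p=49, q=2
  k=2: a=13, p=661, q=27
  k=3: a=12, p=7981, q=326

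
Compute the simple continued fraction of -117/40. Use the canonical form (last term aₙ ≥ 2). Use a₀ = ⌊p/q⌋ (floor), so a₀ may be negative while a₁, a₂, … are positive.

[-3; 13, 3]

-117 = -3×40 + 3
40 = 13×3 + 1
3 = 3×1 + 0  (stop)
So -117/40 = [-3; 13, 3].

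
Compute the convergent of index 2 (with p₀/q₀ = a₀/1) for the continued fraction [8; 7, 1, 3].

Using pₖ = aₖpₖ₋₁ + pₖ₋₂, qₖ = aₖqₖ₋₁ + qₖ₋₂ (with p₋₁=1, p₋₂=0, q₋₁=0, q₋₂=1):
  k=0: a=8, p=8, q=1
  k=1: a=7, p=57, q=7
  k=2: a=1, p=65, q=8

65/8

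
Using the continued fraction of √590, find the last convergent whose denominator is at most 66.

√590 = [24; 3, 2, 4, 2, 3, 48, …] (period length 6).
Convergents:
  p_0/q_0 = 24/1
  p_1/q_1 = 73/3
  p_2/q_2 = 170/7
  p_3/q_3 = 753/31
  p_4/q_4 = 1676/69
q_3 = 31 ≤ 66 < 69 = q_4, so the answer is 753/31.

753/31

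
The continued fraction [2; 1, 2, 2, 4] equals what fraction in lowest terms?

84/31

Using pₖ = aₖpₖ₋₁ + pₖ₋₂ and qₖ = aₖqₖ₋₁ + qₖ₋₂:
  k=0: a=2, p=2, q=1
  k=1: a=1, p=3, q=1
  k=2: a=2, p=8, q=3
  k=3: a=2, p=19, q=7
  k=4: a=4, p=84, q=31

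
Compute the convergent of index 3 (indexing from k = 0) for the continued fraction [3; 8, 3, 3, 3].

Using pₖ = aₖpₖ₋₁ + pₖ₋₂, qₖ = aₖqₖ₋₁ + qₖ₋₂ (with p₋₁=1, p₋₂=0, q₋₁=0, q₋₂=1):
  k=0: a=3, p=3, q=1
  k=1: a=8, p=25, q=8
  k=2: a=3, p=78, q=25
  k=3: a=3, p=259, q=83

259/83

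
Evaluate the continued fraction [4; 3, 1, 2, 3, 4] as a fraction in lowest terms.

Using pₖ = aₖpₖ₋₁ + pₖ₋₂ and qₖ = aₖqₖ₋₁ + qₖ₋₂:
  k=0: a=4, p=4, q=1
  k=1: a=3, p=13, q=3
  k=2: a=1, p=17, q=4
  k=3: a=2, p=47, q=11
  k=4: a=3, p=158, q=37
  k=5: a=4, p=679, q=159

679/159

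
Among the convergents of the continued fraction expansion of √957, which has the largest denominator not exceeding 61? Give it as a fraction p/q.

959/31

√957 = [30; 1, 14, 2, 14, 1, 60, …] (period length 6).
Convergents:
  p_0/q_0 = 30/1
  p_1/q_1 = 31/1
  p_2/q_2 = 464/15
  p_3/q_3 = 959/31
  p_4/q_4 = 13890/449
q_3 = 31 ≤ 61 < 449 = q_4, so the answer is 959/31.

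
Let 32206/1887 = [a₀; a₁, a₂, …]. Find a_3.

32206 = 17·1887 + 127   →  a_0 = 17
1887 = 14·127 + 109   →  a_1 = 14
127 = 1·109 + 18   →  a_2 = 1
109 = 6·18 + 1   →  a_3 = 6

6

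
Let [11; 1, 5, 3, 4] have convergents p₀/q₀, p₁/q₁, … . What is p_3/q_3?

Using pₖ = aₖpₖ₋₁ + pₖ₋₂, qₖ = aₖqₖ₋₁ + qₖ₋₂ (with p₋₁=1, p₋₂=0, q₋₁=0, q₋₂=1):
  k=0: a=11, p=11, q=1
  k=1: a=1, p=12, q=1
  k=2: a=5, p=71, q=6
  k=3: a=3, p=225, q=19

225/19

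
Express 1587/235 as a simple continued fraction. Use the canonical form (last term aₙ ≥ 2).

1587 = 6*235 + 177
235 = 1*177 + 58
177 = 3*58 + 3
58 = 19*3 + 1
3 = 3*1 + 0  (stop)
So 1587/235 = [6; 1, 3, 19, 3].

[6; 1, 3, 19, 3]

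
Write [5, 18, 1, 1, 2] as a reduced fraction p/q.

Using pₖ = aₖpₖ₋₁ + pₖ₋₂ and qₖ = aₖqₖ₋₁ + qₖ₋₂:
  k=0: a=5, p=5, q=1
  k=1: a=18, p=91, q=18
  k=2: a=1, p=96, q=19
  k=3: a=1, p=187, q=37
  k=4: a=2, p=470, q=93

470/93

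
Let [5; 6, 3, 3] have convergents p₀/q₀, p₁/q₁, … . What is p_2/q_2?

98/19

Using pₖ = aₖpₖ₋₁ + pₖ₋₂, qₖ = aₖqₖ₋₁ + qₖ₋₂ (with p₋₁=1, p₋₂=0, q₋₁=0, q₋₂=1):
  k=0: a=5, p=5, q=1
  k=1: a=6, p=31, q=6
  k=2: a=3, p=98, q=19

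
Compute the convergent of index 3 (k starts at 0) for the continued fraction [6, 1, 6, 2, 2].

Using pₖ = aₖpₖ₋₁ + pₖ₋₂, qₖ = aₖqₖ₋₁ + qₖ₋₂ (with p₋₁=1, p₋₂=0, q₋₁=0, q₋₂=1):
  k=0: a=6, p=6, q=1
  k=1: a=1, p=7, q=1
  k=2: a=6, p=48, q=7
  k=3: a=2, p=103, q=15

103/15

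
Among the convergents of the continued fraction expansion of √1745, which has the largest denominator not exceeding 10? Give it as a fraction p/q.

376/9

√1745 = [41; 1, 3, 2, 2, 3, 1, 82, …] (period length 7).
Convergents:
  p_0/q_0 = 41/1
  p_1/q_1 = 42/1
  p_2/q_2 = 167/4
  p_3/q_3 = 376/9
  p_4/q_4 = 919/22
q_3 = 9 ≤ 10 < 22 = q_4, so the answer is 376/9.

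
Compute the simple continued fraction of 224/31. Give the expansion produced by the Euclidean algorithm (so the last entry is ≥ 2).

[7; 4, 2, 3]

224 = 7·31 + 7
31 = 4·7 + 3
7 = 2·3 + 1
3 = 3·1 + 0  (stop)
So 224/31 = [7; 4, 2, 3].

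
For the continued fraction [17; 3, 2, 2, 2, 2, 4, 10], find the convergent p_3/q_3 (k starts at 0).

294/17

Using pₖ = aₖpₖ₋₁ + pₖ₋₂, qₖ = aₖqₖ₋₁ + qₖ₋₂ (with p₋₁=1, p₋₂=0, q₋₁=0, q₋₂=1):
  k=0: a=17, p=17, q=1
  k=1: a=3, p=52, q=3
  k=2: a=2, p=121, q=7
  k=3: a=2, p=294, q=17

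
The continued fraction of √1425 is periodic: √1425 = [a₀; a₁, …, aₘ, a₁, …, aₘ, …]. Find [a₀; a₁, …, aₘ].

[37; 1, 2, 1, 74]

a₀ = ⌊√1425⌋ = 37.
With m₀=0, d₀=1 and mₖ₊₁ = dₖaₖ − mₖ, dₖ₊₁ = (n − mₖ₊₁²)/dₖ, aₖ₊₁ = ⌊(a₀+mₖ₊₁)/dₖ₊₁⌋:
  k=1: m=37, d=56, a=1
  k=2: m=19, d=19, a=2
  k=3: m=19, d=56, a=1
  k=4: m=37, d=1, a=74
d=1 and a=2a₀=74 at k=4, so the next step gives (m, d) = (37, 56) again — its k=1 value — and the period has length 4.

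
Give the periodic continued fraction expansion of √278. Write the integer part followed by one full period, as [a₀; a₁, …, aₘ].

[16; 1, 2, 16, 2, 1, 32]

a₀ = ⌊√278⌋ = 16.
With m₀=0, d₀=1 and mₖ₊₁ = dₖaₖ − mₖ, dₖ₊₁ = (n − mₖ₊₁²)/dₖ, aₖ₊₁ = ⌊(a₀+mₖ₊₁)/dₖ₊₁⌋:
  k=1: m=16, d=22, a=1
  k=2: m=6, d=11, a=2
  k=3: m=16, d=2, a=16
  k=4: m=16, d=11, a=2
  k=5: m=6, d=22, a=1
  k=6: m=16, d=1, a=32
d=1 and a=2a₀=32 at k=6, so the next step gives (m, d) = (16, 22) again — its k=1 value — and the period has length 6.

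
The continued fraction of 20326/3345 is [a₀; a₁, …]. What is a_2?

20326 = 6·3345 + 256   →  a_0 = 6
3345 = 13·256 + 17   →  a_1 = 13
256 = 15·17 + 1   →  a_2 = 15

15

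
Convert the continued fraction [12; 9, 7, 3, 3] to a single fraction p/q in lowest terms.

8077/667

Fold from the inside: start with 3/1.
  3 + 1/3 = 10/3
  7 + 3/10 = 73/10
  9 + 10/73 = 667/73
  12 + 73/667 = 8077/667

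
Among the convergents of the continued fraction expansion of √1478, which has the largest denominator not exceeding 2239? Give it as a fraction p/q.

53246/1385

√1478 = [38; 2, 4, 38, 4, 2, 76, …] (period length 6).
Convergents:
  p_0/q_0 = 38/1
  p_1/q_1 = 77/2
  p_2/q_2 = 346/9
  p_3/q_3 = 13225/344
  p_4/q_4 = 53246/1385
  p_5/q_5 = 119717/3114
q_4 = 1385 ≤ 2239 < 3114 = q_5, so the answer is 53246/1385.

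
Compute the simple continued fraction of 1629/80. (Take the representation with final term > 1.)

[20; 2, 1, 3, 7]

1629 = 20×80 + 29
80 = 2×29 + 22
29 = 1×22 + 7
22 = 3×7 + 1
7 = 7×1 + 0  (stop)
So 1629/80 = [20; 2, 1, 3, 7].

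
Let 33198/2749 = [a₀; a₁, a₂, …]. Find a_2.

33198 = 12·2749 + 210   →  a_0 = 12
2749 = 13·210 + 19   →  a_1 = 13
210 = 11·19 + 1   →  a_2 = 11

11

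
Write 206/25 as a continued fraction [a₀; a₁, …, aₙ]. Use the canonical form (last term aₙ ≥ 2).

206 = 8*25 + 6
25 = 4*6 + 1
6 = 6*1 + 0  (stop)
So 206/25 = [8; 4, 6].

[8; 4, 6]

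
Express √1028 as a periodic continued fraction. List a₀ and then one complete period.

[32; 16, 64]

a₀ = ⌊√1028⌋ = 32.
With m₀=0, d₀=1 and mₖ₊₁ = dₖaₖ − mₖ, dₖ₊₁ = (n − mₖ₊₁²)/dₖ, aₖ₊₁ = ⌊(a₀+mₖ₊₁)/dₖ₊₁⌋:
  k=1: m=32, d=4, a=16
  k=2: m=32, d=1, a=64
d=1 and a=2a₀=64 at k=2, so the next step gives (m, d) = (32, 4) again — its k=1 value — and the period has length 2.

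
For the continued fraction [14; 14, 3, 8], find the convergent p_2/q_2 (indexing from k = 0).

Using pₖ = aₖpₖ₋₁ + pₖ₋₂, qₖ = aₖqₖ₋₁ + qₖ₋₂ (with p₋₁=1, p₋₂=0, q₋₁=0, q₋₂=1):
  k=0: a=14, p=14, q=1
  k=1: a=14, p=197, q=14
  k=2: a=3, p=605, q=43

605/43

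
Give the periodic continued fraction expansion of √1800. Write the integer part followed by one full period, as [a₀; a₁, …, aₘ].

a₀ = ⌊√1800⌋ = 42.
With m₀=0, d₀=1 and mₖ₊₁ = dₖaₖ − mₖ, dₖ₊₁ = (n − mₖ₊₁²)/dₖ, aₖ₊₁ = ⌊(a₀+mₖ₊₁)/dₖ₊₁⌋:
  k=1: m=42, d=36, a=2
  k=2: m=30, d=25, a=2
  k=3: m=20, d=56, a=1
  k=4: m=36, d=9, a=8
  k=5: m=36, d=56, a=1
  k=6: m=20, d=25, a=2
  k=7: m=30, d=36, a=2
  k=8: m=42, d=1, a=84
d=1 and a=2a₀=84 at k=8, so the next step gives (m, d) = (42, 36) again — its k=1 value — and the period has length 8.

[42; 2, 2, 1, 8, 1, 2, 2, 84]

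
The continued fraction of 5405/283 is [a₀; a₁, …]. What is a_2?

9

5405 = 19·283 + 28   →  a_0 = 19
283 = 10·28 + 3   →  a_1 = 10
28 = 9·3 + 1   →  a_2 = 9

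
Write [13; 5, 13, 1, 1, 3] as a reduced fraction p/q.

Using pₖ = aₖpₖ₋₁ + pₖ₋₂ and qₖ = aₖqₖ₋₁ + qₖ₋₂:
  k=0: a=13, p=13, q=1
  k=1: a=5, p=66, q=5
  k=2: a=13, p=871, q=66
  k=3: a=1, p=937, q=71
  k=4: a=1, p=1808, q=137
  k=5: a=3, p=6361, q=482

6361/482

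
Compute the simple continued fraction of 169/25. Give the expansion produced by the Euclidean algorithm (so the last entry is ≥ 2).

169 = 6*25 + 19
25 = 1*19 + 6
19 = 3*6 + 1
6 = 6*1 + 0  (stop)
So 169/25 = [6; 1, 3, 6].

[6; 1, 3, 6]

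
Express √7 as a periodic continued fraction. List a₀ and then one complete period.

a₀ = ⌊√7⌋ = 2.
With m₀=0, d₀=1 and mₖ₊₁ = dₖaₖ − mₖ, dₖ₊₁ = (n − mₖ₊₁²)/dₖ, aₖ₊₁ = ⌊(a₀+mₖ₊₁)/dₖ₊₁⌋:
  k=1: m=2, d=3, a=1
  k=2: m=1, d=2, a=1
  k=3: m=1, d=3, a=1
  k=4: m=2, d=1, a=4
d=1 and a=2a₀=4 at k=4, so the next step gives (m, d) = (2, 3) again — its k=1 value — and the period has length 4.

[2; 1, 1, 1, 4]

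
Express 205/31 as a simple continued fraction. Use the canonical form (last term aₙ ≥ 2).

[6; 1, 1, 1, 1, 2, 2]

205 = 6·31 + 19
31 = 1·19 + 12
19 = 1·12 + 7
12 = 1·7 + 5
7 = 1·5 + 2
5 = 2·2 + 1
2 = 2·1 + 0  (stop)
So 205/31 = [6; 1, 1, 1, 1, 2, 2].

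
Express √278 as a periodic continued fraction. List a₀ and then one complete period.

a₀ = ⌊√278⌋ = 16.
With m₀=0, d₀=1 and mₖ₊₁ = dₖaₖ − mₖ, dₖ₊₁ = (n − mₖ₊₁²)/dₖ, aₖ₊₁ = ⌊(a₀+mₖ₊₁)/dₖ₊₁⌋:
  k=1: m=16, d=22, a=1
  k=2: m=6, d=11, a=2
  k=3: m=16, d=2, a=16
  k=4: m=16, d=11, a=2
  k=5: m=6, d=22, a=1
  k=6: m=16, d=1, a=32
d=1 and a=2a₀=32 at k=6, so the next step gives (m, d) = (16, 22) again — its k=1 value — and the period has length 6.

[16; 1, 2, 16, 2, 1, 32]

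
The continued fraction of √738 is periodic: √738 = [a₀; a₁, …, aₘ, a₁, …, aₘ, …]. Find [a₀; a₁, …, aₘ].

[27; 6, 54]

a₀ = ⌊√738⌋ = 27.
With m₀=0, d₀=1 and mₖ₊₁ = dₖaₖ − mₖ, dₖ₊₁ = (n − mₖ₊₁²)/dₖ, aₖ₊₁ = ⌊(a₀+mₖ₊₁)/dₖ₊₁⌋:
  k=1: m=27, d=9, a=6
  k=2: m=27, d=1, a=54
d=1 and a=2a₀=54 at k=2, so the next step gives (m, d) = (27, 9) again — its k=1 value — and the period has length 2.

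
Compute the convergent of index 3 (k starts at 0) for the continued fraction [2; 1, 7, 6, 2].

141/49

Using pₖ = aₖpₖ₋₁ + pₖ₋₂, qₖ = aₖqₖ₋₁ + qₖ₋₂ (with p₋₁=1, p₋₂=0, q₋₁=0, q₋₂=1):
  k=0: a=2, p=2, q=1
  k=1: a=1, p=3, q=1
  k=2: a=7, p=23, q=8
  k=3: a=6, p=141, q=49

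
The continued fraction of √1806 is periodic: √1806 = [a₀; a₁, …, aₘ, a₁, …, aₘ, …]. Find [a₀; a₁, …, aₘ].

a₀ = ⌊√1806⌋ = 42.

[42; 2, 84]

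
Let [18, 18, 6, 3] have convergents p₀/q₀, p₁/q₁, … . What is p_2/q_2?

Using pₖ = aₖpₖ₋₁ + pₖ₋₂, qₖ = aₖqₖ₋₁ + qₖ₋₂ (with p₋₁=1, p₋₂=0, q₋₁=0, q₋₂=1):
  k=0: a=18, p=18, q=1
  k=1: a=18, p=325, q=18
  k=2: a=6, p=1968, q=109

1968/109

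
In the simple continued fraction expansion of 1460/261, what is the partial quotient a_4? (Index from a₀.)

1460 = 5·261 + 155   →  a_0 = 5
261 = 1·155 + 106   →  a_1 = 1
155 = 1·106 + 49   →  a_2 = 1
106 = 2·49 + 8   →  a_3 = 2
49 = 6·8 + 1   →  a_4 = 6

6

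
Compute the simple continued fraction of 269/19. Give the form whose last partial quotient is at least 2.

269 = 14·19 + 3
19 = 6·3 + 1
3 = 3·1 + 0  (stop)
So 269/19 = [14; 6, 3].

[14; 6, 3]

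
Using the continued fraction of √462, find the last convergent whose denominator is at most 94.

1827/85

√462 = [21; 2, 42, …] (period length 2).
Convergents:
  p_0/q_0 = 21/1
  p_1/q_1 = 43/2
  p_2/q_2 = 1827/85
  p_3/q_3 = 3697/172
q_2 = 85 ≤ 94 < 172 = q_3, so the answer is 1827/85.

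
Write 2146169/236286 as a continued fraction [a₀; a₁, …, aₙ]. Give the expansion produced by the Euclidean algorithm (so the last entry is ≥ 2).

2146169 = 9·236286 + 19595
236286 = 12·19595 + 1146
19595 = 17·1146 + 113
1146 = 10·113 + 16
113 = 7·16 + 1
16 = 16·1 + 0  (stop)
So 2146169/236286 = [9; 12, 17, 10, 7, 16].

[9; 12, 17, 10, 7, 16]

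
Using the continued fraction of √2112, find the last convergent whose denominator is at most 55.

√2112 = [45; 1, 21, 1, 90, …] (period length 4).
Convergents:
  p_0/q_0 = 45/1
  p_1/q_1 = 46/1
  p_2/q_2 = 1011/22
  p_3/q_3 = 1057/23
  p_4/q_4 = 96141/2092
q_3 = 23 ≤ 55 < 2092 = q_4, so the answer is 1057/23.

1057/23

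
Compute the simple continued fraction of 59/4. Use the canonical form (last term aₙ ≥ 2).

[14; 1, 3]

59 = 14×4 + 3
4 = 1×3 + 1
3 = 3×1 + 0  (stop)
So 59/4 = [14; 1, 3].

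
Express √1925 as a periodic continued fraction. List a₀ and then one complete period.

a₀ = ⌊√1925⌋ = 43.
With m₀=0, d₀=1 and mₖ₊₁ = dₖaₖ − mₖ, dₖ₊₁ = (n − mₖ₊₁²)/dₖ, aₖ₊₁ = ⌊(a₀+mₖ₊₁)/dₖ₊₁⌋:
  k=1: m=43, d=76, a=1
  k=2: m=33, d=11, a=6
  k=3: m=33, d=76, a=1
  k=4: m=43, d=1, a=86
d=1 and a=2a₀=86 at k=4, so the next step gives (m, d) = (43, 76) again — its k=1 value — and the period has length 4.

[43; 1, 6, 1, 86]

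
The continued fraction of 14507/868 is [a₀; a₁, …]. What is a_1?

14507 = 16·868 + 619   →  a_0 = 16
868 = 1·619 + 249   →  a_1 = 1

1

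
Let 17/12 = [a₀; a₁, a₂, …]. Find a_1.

2

17 = 1·12 + 5   →  a_0 = 1
12 = 2·5 + 2   →  a_1 = 2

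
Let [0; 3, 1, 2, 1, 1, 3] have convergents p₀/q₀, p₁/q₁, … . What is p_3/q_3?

Using pₖ = aₖpₖ₋₁ + pₖ₋₂, qₖ = aₖqₖ₋₁ + qₖ₋₂ (with p₋₁=1, p₋₂=0, q₋₁=0, q₋₂=1):
  k=0: a=0, p=0, q=1
  k=1: a=3, p=1, q=3
  k=2: a=1, p=1, q=4
  k=3: a=2, p=3, q=11

3/11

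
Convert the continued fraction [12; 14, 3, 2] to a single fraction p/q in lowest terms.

1207/100

Using pₖ = aₖpₖ₋₁ + pₖ₋₂ and qₖ = aₖqₖ₋₁ + qₖ₋₂:
  k=0: a=12, p=12, q=1
  k=1: a=14, p=169, q=14
  k=2: a=3, p=519, q=43
  k=3: a=2, p=1207, q=100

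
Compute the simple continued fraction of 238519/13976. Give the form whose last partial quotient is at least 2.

[17; 15, 13, 17, 1, 3]

238519 = 17·13976 + 927
13976 = 15·927 + 71
927 = 13·71 + 4
71 = 17·4 + 3
4 = 1·3 + 1
3 = 3·1 + 0  (stop)
So 238519/13976 = [17; 15, 13, 17, 1, 3].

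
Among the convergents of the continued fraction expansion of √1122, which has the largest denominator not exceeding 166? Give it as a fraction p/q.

√1122 = [33; 2, 66, …] (period length 2).
Convergents:
  p_0/q_0 = 33/1
  p_1/q_1 = 67/2
  p_2/q_2 = 4455/133
  p_3/q_3 = 8977/268
q_2 = 133 ≤ 166 < 268 = q_3, so the answer is 4455/133.

4455/133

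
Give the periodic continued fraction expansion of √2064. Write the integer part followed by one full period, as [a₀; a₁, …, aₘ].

[45; 2, 3, 7, 3, 2, 90]

a₀ = ⌊√2064⌋ = 45.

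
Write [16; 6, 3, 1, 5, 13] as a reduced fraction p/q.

30655/1897

Using pₖ = aₖpₖ₋₁ + pₖ₋₂ and qₖ = aₖqₖ₋₁ + qₖ₋₂:
  k=0: a=16, p=16, q=1
  k=1: a=6, p=97, q=6
  k=2: a=3, p=307, q=19
  k=3: a=1, p=404, q=25
  k=4: a=5, p=2327, q=144
  k=5: a=13, p=30655, q=1897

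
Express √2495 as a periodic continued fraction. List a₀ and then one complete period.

a₀ = ⌊√2495⌋ = 49.
With m₀=0, d₀=1 and mₖ₊₁ = dₖaₖ − mₖ, dₖ₊₁ = (n − mₖ₊₁²)/dₖ, aₖ₊₁ = ⌊(a₀+mₖ₊₁)/dₖ₊₁⌋:
  k=1: m=49, d=94, a=1
  k=2: m=45, d=5, a=18
  k=3: m=45, d=94, a=1
  k=4: m=49, d=1, a=98
d=1 and a=2a₀=98 at k=4, so the next step gives (m, d) = (49, 94) again — its k=1 value — and the period has length 4.

[49; 1, 18, 1, 98]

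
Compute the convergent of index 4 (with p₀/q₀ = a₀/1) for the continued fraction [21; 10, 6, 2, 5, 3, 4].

15212/721

Using pₖ = aₖpₖ₋₁ + pₖ₋₂, qₖ = aₖqₖ₋₁ + qₖ₋₂ (with p₋₁=1, p₋₂=0, q₋₁=0, q₋₂=1):
  k=0: a=21, p=21, q=1
  k=1: a=10, p=211, q=10
  k=2: a=6, p=1287, q=61
  k=3: a=2, p=2785, q=132
  k=4: a=5, p=15212, q=721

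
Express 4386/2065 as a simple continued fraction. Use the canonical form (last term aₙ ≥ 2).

[2; 8, 15, 17]

4386 = 2*2065 + 256
2065 = 8*256 + 17
256 = 15*17 + 1
17 = 17*1 + 0  (stop)
So 4386/2065 = [2; 8, 15, 17].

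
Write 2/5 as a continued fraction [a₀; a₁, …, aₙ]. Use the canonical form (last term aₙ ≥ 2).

2 = 0·5 + 2
5 = 2·2 + 1
2 = 2·1 + 0  (stop)
So 2/5 = [0; 2, 2].

[0; 2, 2]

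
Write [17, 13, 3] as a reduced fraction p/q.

683/40

Fold from the inside: start with 3/1.
  13 + 1/3 = 40/3
  17 + 3/40 = 683/40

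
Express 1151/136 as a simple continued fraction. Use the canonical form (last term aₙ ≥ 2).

1151 = 8·136 + 63
136 = 2·63 + 10
63 = 6·10 + 3
10 = 3·3 + 1
3 = 3·1 + 0  (stop)
So 1151/136 = [8; 2, 6, 3, 3].

[8; 2, 6, 3, 3]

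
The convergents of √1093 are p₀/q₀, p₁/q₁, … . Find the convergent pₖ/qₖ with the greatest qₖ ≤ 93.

1091/33

√1093 = [33; 16, 1, 1, 16, 66, …] (period length 5).
Convergents:
  p_0/q_0 = 33/1
  p_1/q_1 = 529/16
  p_2/q_2 = 562/17
  p_3/q_3 = 1091/33
  p_4/q_4 = 18018/545
q_3 = 33 ≤ 93 < 545 = q_4, so the answer is 1091/33.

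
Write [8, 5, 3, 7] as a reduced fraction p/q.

Using pₖ = aₖpₖ₋₁ + pₖ₋₂ and qₖ = aₖqₖ₋₁ + qₖ₋₂:
  k=0: a=8, p=8, q=1
  k=1: a=5, p=41, q=5
  k=2: a=3, p=131, q=16
  k=3: a=7, p=958, q=117

958/117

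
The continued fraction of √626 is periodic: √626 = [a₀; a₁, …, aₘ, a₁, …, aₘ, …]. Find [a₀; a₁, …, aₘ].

a₀ = ⌊√626⌋ = 25.
With m₀=0, d₀=1 and mₖ₊₁ = dₖaₖ − mₖ, dₖ₊₁ = (n − mₖ₊₁²)/dₖ, aₖ₊₁ = ⌊(a₀+mₖ₊₁)/dₖ₊₁⌋:
  k=1: m=25, d=1, a=50
d=1 and a=2a₀=50 at k=1, so the next step gives (m, d) = (25, 1) again — its k=1 value — and the period has length 1.

[25; 50]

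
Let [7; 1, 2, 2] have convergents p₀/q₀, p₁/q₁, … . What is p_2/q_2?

Using pₖ = aₖpₖ₋₁ + pₖ₋₂, qₖ = aₖqₖ₋₁ + qₖ₋₂ (with p₋₁=1, p₋₂=0, q₋₁=0, q₋₂=1):
  k=0: a=7, p=7, q=1
  k=1: a=1, p=8, q=1
  k=2: a=2, p=23, q=3

23/3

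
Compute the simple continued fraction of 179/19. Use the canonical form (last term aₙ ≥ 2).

179 = 9·19 + 8
19 = 2·8 + 3
8 = 2·3 + 2
3 = 1·2 + 1
2 = 2·1 + 0  (stop)
So 179/19 = [9; 2, 2, 1, 2].

[9; 2, 2, 1, 2]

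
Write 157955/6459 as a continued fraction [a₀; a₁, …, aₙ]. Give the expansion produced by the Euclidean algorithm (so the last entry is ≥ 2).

[24; 2, 5, 17, 11, 3]

157955 = 24×6459 + 2939
6459 = 2×2939 + 581
2939 = 5×581 + 34
581 = 17×34 + 3
34 = 11×3 + 1
3 = 3×1 + 0  (stop)
So 157955/6459 = [24; 2, 5, 17, 11, 3].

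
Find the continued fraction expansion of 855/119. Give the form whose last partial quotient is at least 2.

[7; 5, 2, 2, 4]

855 = 7·119 + 22
119 = 5·22 + 9
22 = 2·9 + 4
9 = 2·4 + 1
4 = 4·1 + 0  (stop)
So 855/119 = [7; 5, 2, 2, 4].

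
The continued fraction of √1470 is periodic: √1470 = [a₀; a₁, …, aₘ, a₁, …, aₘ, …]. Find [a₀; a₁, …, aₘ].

a₀ = ⌊√1470⌋ = 38.
With m₀=0, d₀=1 and mₖ₊₁ = dₖaₖ − mₖ, dₖ₊₁ = (n − mₖ₊₁²)/dₖ, aₖ₊₁ = ⌊(a₀+mₖ₊₁)/dₖ₊₁⌋:
  k=1: m=38, d=26, a=2
  k=2: m=14, d=49, a=1
  k=3: m=35, d=5, a=14
  k=4: m=35, d=49, a=1
  k=5: m=14, d=26, a=2
  k=6: m=38, d=1, a=76
d=1 and a=2a₀=76 at k=6, so the next step gives (m, d) = (38, 26) again — its k=1 value — and the period has length 6.

[38; 2, 1, 14, 1, 2, 76]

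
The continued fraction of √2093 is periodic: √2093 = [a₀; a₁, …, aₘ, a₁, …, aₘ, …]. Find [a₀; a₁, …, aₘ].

[45; 1, 2, 1, 90]

a₀ = ⌊√2093⌋ = 45.
With m₀=0, d₀=1 and mₖ₊₁ = dₖaₖ − mₖ, dₖ₊₁ = (n − mₖ₊₁²)/dₖ, aₖ₊₁ = ⌊(a₀+mₖ₊₁)/dₖ₊₁⌋:
  k=1: m=45, d=68, a=1
  k=2: m=23, d=23, a=2
  k=3: m=23, d=68, a=1
  k=4: m=45, d=1, a=90
d=1 and a=2a₀=90 at k=4, so the next step gives (m, d) = (45, 68) again — its k=1 value — and the period has length 4.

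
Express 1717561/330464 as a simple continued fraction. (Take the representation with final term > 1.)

1717561 = 5×330464 + 65241
330464 = 5×65241 + 4259
65241 = 15×4259 + 1356
4259 = 3×1356 + 191
1356 = 7×191 + 19
191 = 10×19 + 1
19 = 19×1 + 0  (stop)
So 1717561/330464 = [5; 5, 15, 3, 7, 10, 19].

[5; 5, 15, 3, 7, 10, 19]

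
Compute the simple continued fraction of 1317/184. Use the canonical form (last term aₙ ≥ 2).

[7; 6, 2, 1, 9]

1317 = 7·184 + 29
184 = 6·29 + 10
29 = 2·10 + 9
10 = 1·9 + 1
9 = 9·1 + 0  (stop)
So 1317/184 = [7; 6, 2, 1, 9].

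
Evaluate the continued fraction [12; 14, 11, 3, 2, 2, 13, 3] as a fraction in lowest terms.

Using pₖ = aₖpₖ₋₁ + pₖ₋₂ and qₖ = aₖqₖ₋₁ + qₖ₋₂:
  k=0: a=12, p=12, q=1
  k=1: a=14, p=169, q=14
  k=2: a=11, p=1871, q=155
  k=3: a=3, p=5782, q=479
  k=4: a=2, p=13435, q=1113
  k=5: a=2, p=32652, q=2705
  k=6: a=13, p=437911, q=36278
  k=7: a=3, p=1346385, q=111539

1346385/111539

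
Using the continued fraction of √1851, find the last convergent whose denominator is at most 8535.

159143/3699

√1851 = [43; 43, 86, …] (period length 2).
Convergents:
  p_0/q_0 = 43/1
  p_1/q_1 = 1850/43
  p_2/q_2 = 159143/3699
  p_3/q_3 = 6844999/159100
q_2 = 3699 ≤ 8535 < 159100 = q_3, so the answer is 159143/3699.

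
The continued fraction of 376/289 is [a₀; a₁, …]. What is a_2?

376 = 1·289 + 87   →  a_0 = 1
289 = 3·87 + 28   →  a_1 = 3
87 = 3·28 + 3   →  a_2 = 3

3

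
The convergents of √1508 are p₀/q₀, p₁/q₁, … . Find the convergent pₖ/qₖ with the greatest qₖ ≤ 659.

18135/467

√1508 = [38; 1, 4, 1, 76, …] (period length 4).
Convergents:
  p_0/q_0 = 38/1
  p_1/q_1 = 39/1
  p_2/q_2 = 194/5
  p_3/q_3 = 233/6
  p_4/q_4 = 17902/461
  p_5/q_5 = 18135/467
  p_6/q_6 = 90442/2329
q_5 = 467 ≤ 659 < 2329 = q_6, so the answer is 18135/467.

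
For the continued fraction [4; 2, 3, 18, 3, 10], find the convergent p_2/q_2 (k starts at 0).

Using pₖ = aₖpₖ₋₁ + pₖ₋₂, qₖ = aₖqₖ₋₁ + qₖ₋₂ (with p₋₁=1, p₋₂=0, q₋₁=0, q₋₂=1):
  k=0: a=4, p=4, q=1
  k=1: a=2, p=9, q=2
  k=2: a=3, p=31, q=7

31/7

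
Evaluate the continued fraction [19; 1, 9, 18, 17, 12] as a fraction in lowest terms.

Fold from the inside: start with 12/1.
  17 + 1/12 = 205/12
  18 + 12/205 = 3702/205
  9 + 205/3702 = 33523/3702
  1 + 3702/33523 = 37225/33523
  19 + 33523/37225 = 740798/37225

740798/37225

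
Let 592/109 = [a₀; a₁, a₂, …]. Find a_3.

592 = 5·109 + 47   →  a_0 = 5
109 = 2·47 + 15   →  a_1 = 2
47 = 3·15 + 2   →  a_2 = 3
15 = 7·2 + 1   →  a_3 = 7

7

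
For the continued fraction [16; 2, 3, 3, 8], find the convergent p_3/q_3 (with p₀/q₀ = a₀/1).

378/23

Using pₖ = aₖpₖ₋₁ + pₖ₋₂, qₖ = aₖqₖ₋₁ + qₖ₋₂ (with p₋₁=1, p₋₂=0, q₋₁=0, q₋₂=1):
  k=0: a=16, p=16, q=1
  k=1: a=2, p=33, q=2
  k=2: a=3, p=115, q=7
  k=3: a=3, p=378, q=23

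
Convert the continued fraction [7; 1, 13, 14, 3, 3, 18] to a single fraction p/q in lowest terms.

Using pₖ = aₖpₖ₋₁ + pₖ₋₂ and qₖ = aₖqₖ₋₁ + qₖ₋₂:
  k=0: a=7, p=7, q=1
  k=1: a=1, p=8, q=1
  k=2: a=13, p=111, q=14
  k=3: a=14, p=1562, q=197
  k=4: a=3, p=4797, q=605
  k=5: a=3, p=15953, q=2012
  k=6: a=18, p=291951, q=36821

291951/36821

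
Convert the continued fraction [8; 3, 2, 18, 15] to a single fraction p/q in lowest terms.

16093/1942

Using pₖ = aₖpₖ₋₁ + pₖ₋₂ and qₖ = aₖqₖ₋₁ + qₖ₋₂:
  k=0: a=8, p=8, q=1
  k=1: a=3, p=25, q=3
  k=2: a=2, p=58, q=7
  k=3: a=18, p=1069, q=129
  k=4: a=15, p=16093, q=1942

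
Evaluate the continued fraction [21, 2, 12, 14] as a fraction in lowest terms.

7561/352

Fold from the inside: start with 14/1.
  12 + 1/14 = 169/14
  2 + 14/169 = 352/169
  21 + 169/352 = 7561/352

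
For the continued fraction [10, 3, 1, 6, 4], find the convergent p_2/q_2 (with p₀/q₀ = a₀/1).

41/4

Using pₖ = aₖpₖ₋₁ + pₖ₋₂, qₖ = aₖqₖ₋₁ + qₖ₋₂ (with p₋₁=1, p₋₂=0, q₋₁=0, q₋₂=1):
  k=0: a=10, p=10, q=1
  k=1: a=3, p=31, q=3
  k=2: a=1, p=41, q=4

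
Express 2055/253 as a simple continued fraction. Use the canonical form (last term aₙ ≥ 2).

[8; 8, 6, 5]

2055 = 8×253 + 31
253 = 8×31 + 5
31 = 6×5 + 1
5 = 5×1 + 0  (stop)
So 2055/253 = [8; 8, 6, 5].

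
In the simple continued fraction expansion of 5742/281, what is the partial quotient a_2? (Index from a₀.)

5742 = 20·281 + 122   →  a_0 = 20
281 = 2·122 + 37   →  a_1 = 2
122 = 3·37 + 11   →  a_2 = 3

3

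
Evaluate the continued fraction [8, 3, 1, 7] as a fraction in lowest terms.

Fold from the inside: start with 7/1.
  1 + 1/7 = 8/7
  3 + 7/8 = 31/8
  8 + 8/31 = 256/31

256/31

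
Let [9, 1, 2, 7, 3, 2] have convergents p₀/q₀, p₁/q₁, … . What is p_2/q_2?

29/3

Using pₖ = aₖpₖ₋₁ + pₖ₋₂, qₖ = aₖqₖ₋₁ + qₖ₋₂ (with p₋₁=1, p₋₂=0, q₋₁=0, q₋₂=1):
  k=0: a=9, p=9, q=1
  k=1: a=1, p=10, q=1
  k=2: a=2, p=29, q=3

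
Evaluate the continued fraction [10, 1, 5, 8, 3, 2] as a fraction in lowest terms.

Using pₖ = aₖpₖ₋₁ + pₖ₋₂ and qₖ = aₖqₖ₋₁ + qₖ₋₂:
  k=0: a=10, p=10, q=1
  k=1: a=1, p=11, q=1
  k=2: a=5, p=65, q=6
  k=3: a=8, p=531, q=49
  k=4: a=3, p=1658, q=153
  k=5: a=2, p=3847, q=355

3847/355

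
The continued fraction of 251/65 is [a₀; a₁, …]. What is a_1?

251 = 3·65 + 56   →  a_0 = 3
65 = 1·56 + 9   →  a_1 = 1

1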